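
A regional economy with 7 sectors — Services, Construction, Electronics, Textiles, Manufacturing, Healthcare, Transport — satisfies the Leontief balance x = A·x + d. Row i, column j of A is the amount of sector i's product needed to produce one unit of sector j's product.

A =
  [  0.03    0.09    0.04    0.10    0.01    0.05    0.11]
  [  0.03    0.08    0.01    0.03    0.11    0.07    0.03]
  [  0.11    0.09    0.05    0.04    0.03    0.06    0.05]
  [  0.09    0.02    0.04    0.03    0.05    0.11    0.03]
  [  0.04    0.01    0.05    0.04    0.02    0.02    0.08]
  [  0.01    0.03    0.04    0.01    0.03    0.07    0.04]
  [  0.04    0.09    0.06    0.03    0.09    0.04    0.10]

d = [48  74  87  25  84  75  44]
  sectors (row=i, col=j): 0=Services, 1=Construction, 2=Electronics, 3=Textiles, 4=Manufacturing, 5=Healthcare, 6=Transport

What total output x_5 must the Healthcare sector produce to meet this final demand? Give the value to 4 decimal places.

Form M = I − A:
  [  0.97   -0.09   -0.04   -0.10   -0.01   -0.05   -0.11]
  [ -0.03    0.92   -0.01   -0.03   -0.11   -0.07   -0.03]
  [ -0.11   -0.09    0.95   -0.04   -0.03   -0.06   -0.05]
  [ -0.09   -0.02   -0.04    0.97   -0.05   -0.11   -0.03]
  [ -0.04   -0.01   -0.05   -0.04    0.98   -0.02   -0.08]
  [ -0.01   -0.03   -0.04   -0.01   -0.03    0.93   -0.04]
  [ -0.04   -0.09   -0.06   -0.03   -0.09   -0.04    0.90]
Leontief inverse L = M⁻¹:
  [  1.0635    0.1317    0.0675    0.1242    0.0508    0.0937    0.1509]
  [  0.0517    1.1071    0.0313    0.0495    0.1371    0.0996    0.0632]
  [  0.1402    0.1337    1.0765    0.0696    0.0647    0.1007    0.0939]
  [  0.1139    0.0523    0.0638    1.0535    0.0733    0.1433    0.0672]
  [  0.0622    0.0375    0.0690    0.0572    1.0417    0.0445    0.1092]
  [  0.0255    0.0504    0.0548    0.0215    0.0477    1.0902    0.0612]
  [  0.0729    0.1332    0.0894    0.0569    0.1290    0.0785    1.1463]
Total output x = L · d:
  x_0 = 1.0635·48 + 0.1317·74 + 0.0675·87 + 0.1242·25 + 0.0508·84 + 0.0937·75 + 0.1509·44 = 87.7117
  x_1 = 0.0517·48 + 1.1071·74 + 0.0313·87 + 0.0495·25 + 0.1371·84 + 0.0996·75 + 0.0632·44 = 110.1410
  x_2 = 0.1402·48 + 0.1337·74 + 1.0765·87 + 0.0696·25 + 0.0647·84 + 0.1007·75 + 0.0939·44 = 129.1357
  x_3 = 0.1139·48 + 0.0523·74 + 0.0638·87 + 1.0535·25 + 0.0733·84 + 0.1433·75 + 0.0672·44 = 61.0879
  x_4 = 0.0622·48 + 0.0375·74 + 0.0690·87 + 0.0572·25 + 1.0417·84 + 0.0445·75 + 0.1092·44 = 108.8388
  x_5 = 0.0255·48 + 0.0504·74 + 0.0548·87 + 0.0215·25 + 0.0477·84 + 1.0902·75 + 0.0612·44 = 98.7221
  x_6 = 0.0729·48 + 0.1332·74 + 0.0894·87 + 0.0569·25 + 0.1290·84 + 0.0785·75 + 1.1463·44 = 89.7181

98.7221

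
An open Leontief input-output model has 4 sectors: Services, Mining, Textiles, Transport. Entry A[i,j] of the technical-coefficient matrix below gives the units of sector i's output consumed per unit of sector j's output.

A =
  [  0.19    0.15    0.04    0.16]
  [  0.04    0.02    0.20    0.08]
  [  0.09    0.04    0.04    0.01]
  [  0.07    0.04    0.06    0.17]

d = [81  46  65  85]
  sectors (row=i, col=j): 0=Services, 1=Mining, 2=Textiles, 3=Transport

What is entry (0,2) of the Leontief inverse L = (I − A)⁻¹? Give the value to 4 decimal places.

Form M = I − A:
  [  0.81   -0.15   -0.04   -0.16]
  [ -0.04    0.98   -0.20   -0.08]
  [ -0.09   -0.04    0.96   -0.01]
  [ -0.07   -0.04   -0.06    0.83]
Leontief inverse L = M⁻¹:
  [  1.2809    0.2117    0.1143    0.2687]
  [  0.0877    1.0481    0.2296    0.1207]
  [  0.1250    0.0643    1.0630    0.0431]
  [  0.1213    0.0730    0.0975    1.2364]
Total output x = L · d:
  x_0 = 1.2809·81 + 0.2117·46 + 0.1143·65 + 0.2687·85 = 143.7619
  x_1 = 0.0877·81 + 1.0481·46 + 0.2296·65 + 0.1207·85 = 80.4976
  x_2 = 0.1250·81 + 0.0643·46 + 1.0630·65 + 0.0431·85 = 85.8382
  x_3 = 0.1213·81 + 0.0730·46 + 0.0975·65 + 1.2364·85 = 124.6187

L[0,2] = 0.1143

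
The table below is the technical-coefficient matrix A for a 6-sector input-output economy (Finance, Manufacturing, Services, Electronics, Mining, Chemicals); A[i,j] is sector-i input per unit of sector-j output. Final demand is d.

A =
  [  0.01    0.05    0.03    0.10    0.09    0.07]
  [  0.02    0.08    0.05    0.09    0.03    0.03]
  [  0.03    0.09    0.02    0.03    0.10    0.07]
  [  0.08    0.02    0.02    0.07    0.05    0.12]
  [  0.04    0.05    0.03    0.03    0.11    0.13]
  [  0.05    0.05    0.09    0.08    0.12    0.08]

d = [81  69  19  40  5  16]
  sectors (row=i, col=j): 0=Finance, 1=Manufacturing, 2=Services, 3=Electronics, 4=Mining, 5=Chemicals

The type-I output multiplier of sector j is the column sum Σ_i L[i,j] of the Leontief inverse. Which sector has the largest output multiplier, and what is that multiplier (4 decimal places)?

Form M = I − A:
  [  0.99   -0.05   -0.03   -0.10   -0.09   -0.07]
  [ -0.02    0.92   -0.05   -0.09   -0.03   -0.03]
  [ -0.03   -0.09    0.98   -0.03   -0.10   -0.07]
  [ -0.08   -0.02   -0.02    0.93   -0.05   -0.12]
  [ -0.04   -0.05   -0.03   -0.03    0.89   -0.13]
  [ -0.05   -0.05   -0.09   -0.08   -0.12    0.92]
Leontief inverse L = M⁻¹:
  [  1.0361    0.0787    0.0540    0.1358    0.1377    0.1227]
  [  0.0404    1.1058    0.0685    0.1216    0.0653    0.0694]
  [  0.0512    0.1207    1.0446    0.0656    0.1460    0.1165]
  [  0.1051    0.0495    0.0474    1.1111    0.1033    0.1728]
  [  0.0660    0.0848    0.0607    0.0710    1.1691    0.1869]
  [  0.0813    0.0915    0.1209    0.1263    0.1868    1.1482]
Total output x = L · d:
  x_0 = 1.0361·81 + 0.0787·69 + 0.0540·19 + 0.1358·40 + 0.1377·5 + 0.1227·16 = 98.4561
  x_1 = 0.0404·81 + 1.1058·69 + 0.0685·19 + 0.1216·40 + 0.0653·5 + 0.0694·16 = 87.1777
  x_2 = 0.0512·81 + 0.1207·69 + 1.0446·19 + 0.0656·40 + 0.1460·5 + 0.1165·16 = 37.5382
  x_3 = 0.1051·81 + 0.0495·69 + 0.0474·19 + 1.1111·40 + 0.1033·5 + 0.1728·16 = 60.5573
  x_4 = 0.0660·81 + 0.0848·69 + 0.0607·19 + 0.0710·40 + 1.1691·5 + 0.1869·16 = 24.0244
  x_5 = 0.0813·81 + 0.0915·69 + 0.1209·19 + 0.1263·40 + 0.1868·5 + 1.1482·16 = 39.5518
Output multipliers (column sums of L):
  Finance: 1.3800
  Manufacturing: 1.5310
  Services: 1.3962
  Electronics: 1.6314
  Mining: 1.8082
  Chemicals: 1.8164

Chemicals (1.8164)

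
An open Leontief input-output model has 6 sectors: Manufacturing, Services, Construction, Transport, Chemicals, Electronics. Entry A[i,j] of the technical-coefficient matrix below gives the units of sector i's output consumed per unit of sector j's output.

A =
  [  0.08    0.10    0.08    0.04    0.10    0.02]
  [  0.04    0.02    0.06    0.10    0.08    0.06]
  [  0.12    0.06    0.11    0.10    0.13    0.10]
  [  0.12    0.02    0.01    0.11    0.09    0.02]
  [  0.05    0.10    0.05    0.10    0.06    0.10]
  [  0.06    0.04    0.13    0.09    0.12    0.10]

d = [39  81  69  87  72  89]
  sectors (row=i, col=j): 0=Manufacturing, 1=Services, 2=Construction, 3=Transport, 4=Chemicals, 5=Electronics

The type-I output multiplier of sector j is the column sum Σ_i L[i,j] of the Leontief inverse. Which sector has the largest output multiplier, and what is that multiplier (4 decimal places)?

Form M = I − A:
  [  0.92   -0.10   -0.08   -0.04   -0.10   -0.02]
  [ -0.04    0.98   -0.06   -0.10   -0.08   -0.06]
  [ -0.12   -0.06    0.89   -0.10   -0.13   -0.10]
  [ -0.12   -0.02   -0.01    0.89   -0.09   -0.02]
  [ -0.05   -0.10   -0.05   -0.10    0.94   -0.10]
  [ -0.06   -0.04   -0.13   -0.09   -0.12    0.90]
Leontief inverse L = M⁻¹:
  [  1.1390    0.1471    0.1336    0.1093    0.1718    0.0715]
  [  0.0954    1.0588    0.1050    0.1617    0.1435    0.1039]
  [  0.2125    0.1307    1.1932    0.2033    0.2408    0.1773]
  [  0.1730    0.0620    0.0494    1.1663    0.1493    0.0560]
  [  0.1157    0.1448    0.1089    0.1775    1.1403    0.1550]
  [  0.1436    0.1012    0.2054    0.1841    0.2196    1.1724]
Total output x = L · d:
  x_0 = 1.1390·39 + 0.1471·81 + 0.1336·69 + 0.1093·87 + 0.1718·72 + 0.0715·89 = 93.7882
  x_1 = 0.0954·39 + 1.0588·81 + 0.1050·69 + 0.1617·87 + 0.1435·72 + 0.1039·89 = 130.3737
  x_2 = 0.2125·39 + 0.1307·81 + 1.1932·69 + 0.2033·87 + 0.2408·72 + 0.1773·89 = 152.0123
  x_3 = 0.1730·39 + 0.0620·81 + 0.0494·69 + 1.1663·87 + 0.1493·72 + 0.0560·89 = 132.3851
  x_4 = 0.1157·39 + 0.1448·81 + 0.1089·69 + 0.1775·87 + 1.1403·72 + 0.1550·89 = 135.0853
  x_5 = 0.1436·39 + 0.1012·81 + 0.2054·69 + 0.1841·87 + 0.2196·72 + 1.1724·89 = 164.1430
Output multipliers (column sums of L):
  Manufacturing: 1.8793
  Services: 1.6446
  Construction: 1.7955
  Transport: 2.0022
  Chemicals: 2.0653
  Electronics: 1.7360

Chemicals (2.0653)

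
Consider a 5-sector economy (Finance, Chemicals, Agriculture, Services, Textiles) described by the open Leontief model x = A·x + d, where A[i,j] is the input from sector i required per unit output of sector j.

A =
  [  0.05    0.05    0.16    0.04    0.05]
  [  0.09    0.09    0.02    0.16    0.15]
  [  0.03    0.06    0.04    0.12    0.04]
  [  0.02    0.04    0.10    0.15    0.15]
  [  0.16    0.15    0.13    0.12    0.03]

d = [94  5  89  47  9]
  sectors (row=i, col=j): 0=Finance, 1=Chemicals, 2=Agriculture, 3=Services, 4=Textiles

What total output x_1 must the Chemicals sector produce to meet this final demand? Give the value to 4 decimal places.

45.8504

Form M = I − A:
  [  0.95   -0.05   -0.16   -0.04   -0.05]
  [ -0.09    0.91   -0.02   -0.16   -0.15]
  [ -0.03   -0.06    0.96   -0.12   -0.04]
  [ -0.02   -0.04   -0.10    0.85   -0.15]
  [ -0.16   -0.15   -0.13   -0.12    0.97]
Leontief inverse L = M⁻¹:
  [  1.0867    0.0942    0.2078    0.1118    0.0964]
  [  0.1595    1.1660    0.1116    0.2760    0.2358]
  [  0.0632    0.0986    1.0863    0.1879    0.0924]
  [  0.0797    0.1079    0.1766    1.2569    0.2224]
  [  0.2222    0.2224    0.2190    0.2418    1.1232]
Total output x = L · d:
  x_0 = 1.0867·94 + 0.0942·5 + 0.2078·89 + 0.1118·47 + 0.0964·9 = 127.2401
  x_1 = 0.1595·94 + 1.1660·5 + 0.1116·89 + 0.2760·47 + 0.2358·9 = 45.8504
  x_2 = 0.0632·94 + 0.0986·5 + 1.0863·89 + 0.1879·47 + 0.0924·9 = 112.7769
  x_3 = 0.0797·94 + 0.1079·5 + 0.1766·89 + 1.2569·47 + 0.2224·9 = 84.8250
  x_4 = 0.2222·94 + 0.2224·5 + 0.2190·89 + 0.2418·47 + 1.1232·9 = 62.9649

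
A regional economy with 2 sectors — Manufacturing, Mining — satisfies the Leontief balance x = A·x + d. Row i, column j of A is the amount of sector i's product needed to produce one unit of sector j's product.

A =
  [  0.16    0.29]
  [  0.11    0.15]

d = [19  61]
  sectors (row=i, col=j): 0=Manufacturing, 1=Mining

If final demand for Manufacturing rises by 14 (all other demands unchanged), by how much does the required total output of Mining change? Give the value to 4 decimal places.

Form M = I − A:
  [  0.84   -0.29]
  [ -0.11    0.85]
Leontief inverse L = M⁻¹:
  [  1.2462    0.4252]
  [  0.1613    1.2315]
Total output x = L · d:
  x_0 = 1.2462·19 + 0.4252·61 = 49.6115
  x_1 = 0.1613·19 + 1.2315·61 = 78.1850
Δx_1 = L[1,0] · Δd_0 = 0.1613 · 14 = 2.2577

2.2577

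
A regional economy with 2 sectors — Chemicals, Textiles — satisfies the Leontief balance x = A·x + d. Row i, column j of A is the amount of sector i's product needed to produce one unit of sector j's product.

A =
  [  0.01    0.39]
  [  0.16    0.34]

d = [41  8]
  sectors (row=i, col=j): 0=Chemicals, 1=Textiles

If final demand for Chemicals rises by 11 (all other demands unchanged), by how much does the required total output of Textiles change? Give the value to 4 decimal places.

Form M = I − A:
  [  0.99   -0.39]
  [ -0.16    0.66]
Leontief inverse L = M⁻¹:
  [  1.1168    0.6599]
  [  0.2707    1.6751]
Total output x = L · d:
  x_0 = 1.1168·41 + 0.6599·8 = 51.0660
  x_1 = 0.2707·41 + 1.6751·8 = 24.5008
Δx_1 = L[1,0] · Δd_0 = 0.2707 · 11 = 2.9780

2.9780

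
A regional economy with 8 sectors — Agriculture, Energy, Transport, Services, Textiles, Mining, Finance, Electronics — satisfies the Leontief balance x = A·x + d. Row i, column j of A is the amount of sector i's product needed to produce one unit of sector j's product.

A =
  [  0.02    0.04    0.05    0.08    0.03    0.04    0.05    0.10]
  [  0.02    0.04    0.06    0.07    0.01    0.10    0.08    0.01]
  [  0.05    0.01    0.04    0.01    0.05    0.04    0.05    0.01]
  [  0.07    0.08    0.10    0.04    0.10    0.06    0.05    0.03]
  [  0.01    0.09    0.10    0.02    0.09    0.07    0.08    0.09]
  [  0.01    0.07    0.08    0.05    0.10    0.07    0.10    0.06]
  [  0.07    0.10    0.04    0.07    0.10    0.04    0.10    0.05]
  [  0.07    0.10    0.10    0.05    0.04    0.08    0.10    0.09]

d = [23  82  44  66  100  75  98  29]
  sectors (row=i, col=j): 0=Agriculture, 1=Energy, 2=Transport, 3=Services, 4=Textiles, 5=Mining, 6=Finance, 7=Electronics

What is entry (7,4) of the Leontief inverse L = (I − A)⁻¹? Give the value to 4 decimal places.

L[7,4] = 0.1171

Form M = I − A:
  [  0.98   -0.04   -0.05   -0.08   -0.03   -0.04   -0.05   -0.10]
  [ -0.02    0.96   -0.06   -0.07   -0.01   -0.10   -0.08   -0.01]
  [ -0.05   -0.01    0.96   -0.01   -0.05   -0.04   -0.05   -0.01]
  [ -0.07   -0.08   -0.10    0.96   -0.10   -0.06   -0.05   -0.03]
  [ -0.01   -0.09   -0.10   -0.02    0.91   -0.07   -0.08   -0.09]
  [ -0.01   -0.07   -0.08   -0.05   -0.10    0.93   -0.10   -0.06]
  [ -0.07   -0.10   -0.04   -0.07   -0.10   -0.04    0.90   -0.05]
  [ -0.07   -0.10   -0.10   -0.05   -0.04   -0.08   -0.10    0.91]
Leontief inverse L = M⁻¹:
  [  1.0565    0.0962    0.1093    0.1184    0.0837    0.0916    0.1134    0.1428]
  [  0.0509    1.0898    0.1113    0.1063    0.0648    0.1458    0.1388    0.0459]
  [  0.0688    0.0432    1.0738    0.0339    0.0846    0.0695    0.0887    0.0388]
  [  0.1069    0.1427    0.1687    1.0860    0.1645    0.1221    0.1257    0.0822]
  [  0.0524    0.1608    0.1742    0.0688    1.1592    0.1383    0.1652    0.1446]
  [  0.0525    0.1421    0.1542    0.0985    0.1727    1.1365    0.1839    0.1144]
  [  0.1140    0.1757    0.1180    0.1251    0.1732    0.1104    1.1864    0.1095]
  [  0.1197    0.1786    0.1821    0.1096    0.1171    0.1555    0.1944    1.1522]
Total output x = L · d:
  x_0 = 1.0565·23 + 0.0962·82 + 0.1093·44 + 0.1184·66 + 0.0837·100 + 0.0916·75 + 0.1134·98 + 0.1428·29 = 75.3113
  x_1 = 0.0509·23 + 1.0898·82 + 0.1113·44 + 0.1063·66 + 0.0648·100 + 0.1458·75 + 0.1388·98 + 0.0459·29 = 134.7936
  x_2 = 0.0688·23 + 0.0432·82 + 1.0738·44 + 0.0339·66 + 0.0846·100 + 0.0695·75 + 0.0887·98 + 0.0388·29 = 78.0978
  x_3 = 0.1069·23 + 0.1427·82 + 0.1687·44 + 1.0860·66 + 0.1645·100 + 0.1221·75 + 0.1257·98 + 0.0822·29 = 133.5655
  x_4 = 0.0524·23 + 0.1608·82 + 0.1742·44 + 0.0688·66 + 1.1592·100 + 0.1383·75 + 0.1652·98 + 0.1446·29 = 173.2659
  x_5 = 0.0525·23 + 0.1421·82 + 0.1542·44 + 0.0985·66 + 0.1727·100 + 1.1365·75 + 0.1839·98 + 0.1144·29 = 150.0037
  x_6 = 0.1140·23 + 0.1757·82 + 0.1180·44 + 0.1251·66 + 0.1732·100 + 0.1104·75 + 1.1864·98 + 0.1095·29 = 175.5286
  x_7 = 0.1197·23 + 0.1786·82 + 0.1821·44 + 0.1096·66 + 0.1171·100 + 0.1555·75 + 0.1944·98 + 1.1522·29 = 108.4868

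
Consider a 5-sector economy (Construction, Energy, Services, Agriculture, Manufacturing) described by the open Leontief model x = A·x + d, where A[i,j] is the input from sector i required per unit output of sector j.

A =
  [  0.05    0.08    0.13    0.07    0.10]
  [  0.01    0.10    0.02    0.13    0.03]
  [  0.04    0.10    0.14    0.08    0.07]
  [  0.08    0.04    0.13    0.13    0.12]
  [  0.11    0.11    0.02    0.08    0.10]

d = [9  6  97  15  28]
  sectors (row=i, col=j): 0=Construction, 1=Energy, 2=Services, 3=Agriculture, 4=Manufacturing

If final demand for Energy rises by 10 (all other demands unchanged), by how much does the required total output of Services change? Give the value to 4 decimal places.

Form M = I − A:
  [  0.95   -0.08   -0.13   -0.07   -0.10]
  [ -0.01    0.90   -0.02   -0.13   -0.03]
  [ -0.04   -0.10    0.86   -0.08   -0.07]
  [ -0.08   -0.04   -0.13    0.87   -0.12]
  [ -0.11   -0.11   -0.02   -0.08    0.90]
Leontief inverse L = M⁻¹:
  [  1.0928    0.1446    0.1938    0.1421    0.1603]
  [  0.0385    1.1384    0.0620    0.1855    0.0718]
  [  0.0803    0.1636    1.2049    0.1535    0.1286]
  [  0.1352    0.1136    0.2113    1.2148    0.1972]
  [  0.1521    0.1705    0.0768    0.1514    1.1599]
Total output x = L · d:
  x_0 = 1.0928·9 + 0.1446·6 + 0.1938·97 + 0.1421·15 + 0.1603·28 = 36.1165
  x_1 = 0.0385·9 + 1.1384·6 + 0.0620·97 + 0.1855·15 + 0.0718·28 = 17.9854
  x_2 = 0.0803·9 + 0.1636·6 + 1.2049·97 + 0.1535·15 + 0.1286·28 = 124.4836
  x_3 = 0.1352·9 + 0.1136·6 + 0.2113·97 + 1.2148·15 + 0.1972·28 = 46.1409
  x_4 = 0.1521·9 + 0.1705·6 + 0.0768·97 + 0.1514·15 + 1.1599·28 = 44.5913
Δx_2 = L[2,1] · Δd_1 = 0.1636 · 10 = 1.6355

1.6355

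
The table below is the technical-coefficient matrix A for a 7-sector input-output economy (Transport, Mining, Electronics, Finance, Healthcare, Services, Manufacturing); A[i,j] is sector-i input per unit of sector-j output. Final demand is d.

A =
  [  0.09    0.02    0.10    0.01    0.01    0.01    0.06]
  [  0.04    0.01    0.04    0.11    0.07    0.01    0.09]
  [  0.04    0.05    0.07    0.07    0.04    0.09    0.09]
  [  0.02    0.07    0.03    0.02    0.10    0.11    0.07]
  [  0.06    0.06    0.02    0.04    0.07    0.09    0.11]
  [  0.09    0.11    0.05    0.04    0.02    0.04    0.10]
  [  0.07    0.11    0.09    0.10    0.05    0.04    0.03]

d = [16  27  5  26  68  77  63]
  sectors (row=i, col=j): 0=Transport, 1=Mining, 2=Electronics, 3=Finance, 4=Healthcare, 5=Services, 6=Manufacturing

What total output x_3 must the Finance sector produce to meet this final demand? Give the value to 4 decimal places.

Form M = I − A:
  [  0.91   -0.02   -0.10   -0.01   -0.01   -0.01   -0.06]
  [ -0.04    0.99   -0.04   -0.11   -0.07   -0.01   -0.09]
  [ -0.04   -0.05    0.93   -0.07   -0.04   -0.09   -0.09]
  [ -0.02   -0.07   -0.03    0.98   -0.10   -0.11   -0.07]
  [ -0.06   -0.06   -0.02   -0.04    0.93   -0.09   -0.11]
  [ -0.09   -0.11   -0.05   -0.04   -0.02    0.96   -0.10]
  [ -0.07   -0.11   -0.09   -0.10   -0.05   -0.04    0.97]
Leontief inverse L = M⁻¹:
  [  1.1210    0.0490    0.1359    0.0393    0.0318    0.0364    0.0967]
  [  0.0756    1.0532    0.0765    0.1450    0.1075    0.0513    0.1374]
  [  0.0861    0.1026    1.1161    0.1161    0.0801    0.1336    0.1496]
  [  0.0654    0.1193    0.0700    1.0643    0.1373    0.1487    0.1293]
  [  0.1086    0.1119    0.0664    0.0862    1.1088    0.1294    0.1686]
  [  0.1352    0.1543    0.0982    0.0879    0.0582    1.0759    0.1557]
  [  0.1154    0.1569    0.1367    0.1478    0.0956    0.0872    1.0958]
Total output x = L · d:
  x_0 = 1.1210·16 + 0.0490·27 + 0.1359·5 + 0.0393·26 + 0.0318·68 + 0.0364·77 + 0.0967·63 = 32.0218
  x_1 = 0.0756·16 + 1.0532·27 + 0.0765·5 + 0.1450·26 + 0.1075·68 + 0.0513·77 + 0.1374·63 = 53.7159
  x_2 = 0.0861·16 + 0.1026·27 + 1.1161·5 + 0.1161·26 + 0.0801·68 + 0.1336·77 + 0.1496·63 = 37.9109
  x_3 = 0.0654·16 + 0.1193·27 + 0.0700·5 + 1.0643·26 + 0.1373·68 + 0.1487·77 + 0.1293·63 = 61.2230
  x_4 = 0.1086·16 + 0.1119·27 + 0.0664·5 + 0.0862·26 + 1.1088·68 + 0.1294·77 + 0.1686·63 = 103.3129
  x_5 = 0.1352·16 + 0.1543·27 + 0.0982·5 + 0.0879·26 + 0.0582·68 + 1.0759·77 + 0.1557·63 = 105.7166
  x_6 = 0.1154·16 + 0.1569·27 + 0.1367·5 + 0.1478·26 + 0.0956·68 + 0.0872·77 + 1.0958·63 = 92.8648

61.2230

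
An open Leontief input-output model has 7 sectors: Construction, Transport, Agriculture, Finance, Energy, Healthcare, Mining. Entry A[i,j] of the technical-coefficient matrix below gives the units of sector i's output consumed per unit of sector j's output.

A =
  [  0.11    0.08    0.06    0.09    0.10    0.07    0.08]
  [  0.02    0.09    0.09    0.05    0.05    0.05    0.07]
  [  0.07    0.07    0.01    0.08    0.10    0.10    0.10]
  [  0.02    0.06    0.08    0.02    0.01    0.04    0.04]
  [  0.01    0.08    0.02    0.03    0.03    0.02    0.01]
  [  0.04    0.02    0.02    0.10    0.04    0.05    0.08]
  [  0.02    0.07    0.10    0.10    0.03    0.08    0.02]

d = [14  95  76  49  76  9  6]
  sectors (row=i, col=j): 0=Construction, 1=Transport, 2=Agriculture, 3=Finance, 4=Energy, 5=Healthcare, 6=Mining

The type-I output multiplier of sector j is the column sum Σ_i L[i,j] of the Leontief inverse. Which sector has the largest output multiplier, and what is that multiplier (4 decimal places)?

Transport (1.7730)

Form M = I − A:
  [  0.89   -0.08   -0.06   -0.09   -0.10   -0.07   -0.08]
  [ -0.02    0.91   -0.09   -0.05   -0.05   -0.05   -0.07]
  [ -0.07   -0.07    0.99   -0.08   -0.10   -0.10   -0.10]
  [ -0.02   -0.06   -0.08    0.98   -0.01   -0.04   -0.04]
  [ -0.01   -0.08   -0.02   -0.03    0.97   -0.02   -0.01]
  [ -0.04   -0.02   -0.02   -0.10   -0.04    0.95   -0.08]
  [ -0.02   -0.07   -0.10   -0.10   -0.03   -0.08    0.98]
Leontief inverse L = M⁻¹:
  [  1.1496    0.1461    0.1144    0.1534    0.1487    0.1253    0.1340]
  [  0.0454    1.1371    0.1286    0.0959    0.0847    0.0918    0.1103]
  [  0.1005    0.1257    1.0589    0.1359    0.1379    0.1462    0.1441]
  [  0.0390    0.0909    0.1048    1.0524    0.0354    0.0696    0.0694]
  [  0.0206    0.1030    0.0394    0.0491    1.0454    0.0376    0.0288]
  [  0.0604    0.0562    0.0539    0.1363    0.0641    1.0820    0.1090]
  [  0.0465    0.1140    0.1359    0.1439    0.0640    0.1206    1.0626]
Total output x = L · d:
  x_0 = 1.1496·14 + 0.1461·95 + 0.1144·76 + 0.1534·49 + 0.1487·76 + 0.1253·9 + 0.1340·6 = 59.4240
  x_1 = 0.0454·14 + 1.1371·95 + 0.1286·76 + 0.0959·49 + 0.0847·76 + 0.0918·9 + 0.1103·6 = 131.0549
  x_2 = 0.1005·14 + 0.1257·95 + 1.0589·76 + 0.1359·49 + 0.1379·76 + 0.1462·9 + 0.1441·6 = 113.1454
  x_3 = 0.0390·14 + 0.0909·95 + 0.1048·76 + 1.0524·49 + 0.0354·76 + 0.0696·9 + 0.0694·6 = 72.4432
  x_4 = 0.0206·14 + 0.1030·95 + 0.0394·76 + 0.0491·49 + 1.0454·76 + 0.0376·9 + 0.0288·6 = 95.4343
  x_5 = 0.0604·14 + 0.0562·95 + 0.0539·76 + 0.1363·49 + 0.0641·76 + 1.0820·9 + 0.1090·6 = 32.2290
  x_6 = 0.0465·14 + 0.1140·95 + 0.1359·76 + 0.1439·49 + 0.0640·76 + 0.1206·9 + 1.0626·6 = 41.1863
Output multipliers (column sums of L):
  Construction: 1.4620
  Transport: 1.7730
  Agriculture: 1.6359
  Finance: 1.7670
  Energy: 1.5802
  Healthcare: 1.6732
  Mining: 1.6582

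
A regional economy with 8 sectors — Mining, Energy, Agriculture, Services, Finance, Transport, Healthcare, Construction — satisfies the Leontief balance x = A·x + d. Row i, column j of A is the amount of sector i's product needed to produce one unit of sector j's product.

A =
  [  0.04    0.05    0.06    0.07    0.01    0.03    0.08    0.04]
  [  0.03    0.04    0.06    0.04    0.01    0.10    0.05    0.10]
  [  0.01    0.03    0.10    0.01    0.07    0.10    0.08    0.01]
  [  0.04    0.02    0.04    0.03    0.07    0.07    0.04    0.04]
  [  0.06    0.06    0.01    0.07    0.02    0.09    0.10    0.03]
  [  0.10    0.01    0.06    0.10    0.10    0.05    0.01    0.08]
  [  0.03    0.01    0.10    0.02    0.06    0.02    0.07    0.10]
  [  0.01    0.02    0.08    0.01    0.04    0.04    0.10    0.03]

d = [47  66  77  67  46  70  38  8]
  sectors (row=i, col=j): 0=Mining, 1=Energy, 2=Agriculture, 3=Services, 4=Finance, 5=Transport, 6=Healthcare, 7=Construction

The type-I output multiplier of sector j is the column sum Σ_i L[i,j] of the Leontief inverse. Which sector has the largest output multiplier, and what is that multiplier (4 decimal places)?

Healthcare (1.8976)

Form M = I − A:
  [  0.96   -0.05   -0.06   -0.07   -0.01   -0.03   -0.08   -0.04]
  [ -0.03    0.96   -0.06   -0.04   -0.01   -0.10   -0.05   -0.10]
  [ -0.01   -0.03    0.90   -0.01   -0.07   -0.10   -0.08   -0.01]
  [ -0.04   -0.02   -0.04    0.97   -0.07   -0.07   -0.04   -0.04]
  [ -0.06   -0.06   -0.01   -0.07    0.98   -0.09   -0.10   -0.03]
  [ -0.10   -0.01   -0.06   -0.10   -0.10    0.95   -0.01   -0.08]
  [ -0.03   -0.01   -0.10   -0.02   -0.06   -0.02    0.93   -0.10]
  [ -0.01   -0.02   -0.08   -0.01   -0.04   -0.04   -0.10    0.97]
Leontief inverse L = M⁻¹:
  [  1.0632    0.0669    0.1047    0.0940    0.0432    0.0684    0.1216    0.0752]
  [  0.0597    1.0583    0.1108    0.0709    0.0505    0.1428    0.0965    0.1389]
  [  0.0418    0.0497    1.1484    0.0430    0.1106    0.1458    0.1256    0.0489]
  [  0.0667    0.0377    0.0774    1.0587    0.1009    0.1065    0.0796    0.0712]
  [  0.0927    0.0795    0.0595    0.1044    1.0593    0.1319    0.1453    0.0756]
  [  0.1352    0.0369    0.1109    0.1389    0.1412    1.1025    0.0689    0.1186]
  [  0.0531    0.0294    0.1490    0.0443    0.0950    0.0619    1.1212    0.1322]
  [  0.0312    0.0348    0.1213    0.0315    0.0709    0.0741    0.1389    1.0610]
Total output x = L · d:
  x_0 = 1.0632·47 + 0.0669·66 + 0.1047·77 + 0.0940·67 + 0.0432·46 + 0.0684·70 + 0.1216·38 + 0.0752·8 = 80.7416
  x_1 = 0.0597·47 + 1.0583·66 + 0.1108·77 + 0.0709·67 + 0.0505·46 + 0.1428·70 + 0.0965·38 + 0.1389·8 = 103.0370
  x_2 = 0.0418·47 + 0.0497·66 + 1.1484·77 + 0.0430·67 + 0.1106·46 + 0.1458·70 + 0.1256·38 + 0.0489·8 = 117.0115
  x_3 = 0.0667·47 + 0.0377·66 + 0.0774·77 + 1.0587·67 + 0.1009·46 + 0.1065·70 + 0.0796·38 + 0.0712·8 = 98.2037
  x_4 = 0.0927·47 + 0.0795·66 + 0.0595·77 + 0.1044·67 + 1.0593·46 + 0.1319·70 + 0.1453·38 + 0.0756·8 = 85.2719
  x_5 = 0.1352·47 + 0.0369·66 + 0.1109·77 + 0.1389·67 + 0.1412·46 + 1.1025·70 + 0.0689·38 + 0.1186·8 = 113.8727
  x_6 = 0.0531·47 + 0.0294·66 + 0.1490·77 + 0.0443·67 + 0.0950·46 + 0.0619·70 + 1.1212·38 + 0.1322·8 = 71.2408
  x_7 = 0.0312·47 + 0.0348·66 + 0.1213·77 + 0.0315·67 + 0.0709·46 + 0.0741·70 + 0.1389·38 + 1.0610·8 = 37.4237
Output multipliers (column sums of L):
  Mining: 1.5436
  Energy: 1.3931
  Agriculture: 1.8821
  Services: 1.5857
  Finance: 1.6716
  Transport: 1.8338
  Healthcare: 1.8976
  Construction: 1.7216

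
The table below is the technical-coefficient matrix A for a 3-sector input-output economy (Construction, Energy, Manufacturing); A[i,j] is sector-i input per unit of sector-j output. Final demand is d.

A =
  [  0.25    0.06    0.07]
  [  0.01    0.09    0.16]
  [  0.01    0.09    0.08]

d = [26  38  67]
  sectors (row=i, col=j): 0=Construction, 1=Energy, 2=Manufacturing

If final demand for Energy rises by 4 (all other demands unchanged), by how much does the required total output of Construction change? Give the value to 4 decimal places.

0.3995

Form M = I − A:
  [  0.75   -0.06   -0.07]
  [ -0.01    0.91   -0.16]
  [ -0.01   -0.09    0.92]
Leontief inverse L = M⁻¹:
  [  1.3363    0.0999    0.1190]
  [  0.0175    1.1194    0.1960]
  [  0.0162    0.1106    1.1074]
Total output x = L · d:
  x_0 = 1.3363·26 + 0.0999·38 + 0.1190·67 = 46.5137
  x_1 = 0.0175·26 + 1.1194·38 + 0.1960·67 = 56.1283
  x_2 = 0.0162·26 + 0.1106·38 + 1.1074·67 = 78.8225
Δx_0 = L[0,1] · Δd_1 = 0.0999 · 4 = 0.3995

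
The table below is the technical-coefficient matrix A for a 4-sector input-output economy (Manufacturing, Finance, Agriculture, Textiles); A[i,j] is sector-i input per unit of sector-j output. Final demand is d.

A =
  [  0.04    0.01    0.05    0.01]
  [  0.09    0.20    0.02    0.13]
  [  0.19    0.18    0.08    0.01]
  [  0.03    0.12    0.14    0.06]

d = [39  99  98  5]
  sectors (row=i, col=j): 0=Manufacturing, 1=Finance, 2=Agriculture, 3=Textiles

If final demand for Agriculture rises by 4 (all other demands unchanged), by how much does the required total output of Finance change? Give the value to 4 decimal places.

Form M = I − A:
  [  0.96   -0.01   -0.05   -0.01]
  [ -0.09    0.80   -0.02   -0.13]
  [ -0.19   -0.18    0.92   -0.01]
  [ -0.03   -0.12   -0.14    0.94]
Leontief inverse L = M⁻¹:
  [  1.0569    0.0292    0.0605    0.0159]
  [  0.1394    1.2931    0.0632    0.1810]
  [  0.2465    0.2613    1.1137    0.0506]
  [  0.0882    0.2049    0.1759    1.0950]
Total output x = L · d:
  x_0 = 1.0569·39 + 0.0292·99 + 0.0605·98 + 0.0159·5 = 50.1186
  x_1 = 0.1394·39 + 1.2931·99 + 0.0632·98 + 0.1810·5 = 140.5567
  x_2 = 0.2465·39 + 0.2613·99 + 1.1137·98 + 0.0506·5 = 144.8773
  x_3 = 0.0882·39 + 0.2049·99 + 0.1759·98 + 1.0950·5 = 46.4396
Δx_1 = L[1,2] · Δd_2 = 0.0632 · 4 = 0.2529

0.2529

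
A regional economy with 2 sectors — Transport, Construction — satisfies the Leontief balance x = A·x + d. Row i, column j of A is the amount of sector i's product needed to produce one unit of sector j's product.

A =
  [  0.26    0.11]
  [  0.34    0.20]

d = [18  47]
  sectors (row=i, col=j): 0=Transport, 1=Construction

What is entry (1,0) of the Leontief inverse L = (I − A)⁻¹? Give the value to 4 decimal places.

L[1,0] = 0.6131

Form M = I − A:
  [  0.74   -0.11]
  [ -0.34    0.80]
Leontief inverse L = M⁻¹:
  [  1.4425    0.1983]
  [  0.6131    1.3343]
Total output x = L · d:
  x_0 = 1.4425·18 + 0.1983·47 = 35.2867
  x_1 = 0.6131·18 + 1.3343·47 = 73.7468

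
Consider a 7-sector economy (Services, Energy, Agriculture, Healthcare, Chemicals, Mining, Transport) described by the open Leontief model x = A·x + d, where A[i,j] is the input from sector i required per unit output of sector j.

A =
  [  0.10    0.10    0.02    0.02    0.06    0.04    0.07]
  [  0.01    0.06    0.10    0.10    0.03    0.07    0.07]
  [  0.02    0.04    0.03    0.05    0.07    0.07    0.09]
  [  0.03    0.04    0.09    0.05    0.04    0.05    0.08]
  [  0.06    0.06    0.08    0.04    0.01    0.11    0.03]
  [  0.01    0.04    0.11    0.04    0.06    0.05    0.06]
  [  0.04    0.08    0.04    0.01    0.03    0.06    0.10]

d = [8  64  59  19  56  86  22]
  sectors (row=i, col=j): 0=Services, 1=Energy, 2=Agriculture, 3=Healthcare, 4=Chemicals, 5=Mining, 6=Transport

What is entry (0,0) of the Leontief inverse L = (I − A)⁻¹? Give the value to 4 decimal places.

Form M = I − A:
  [  0.90   -0.10   -0.02   -0.02   -0.06   -0.04   -0.07]
  [ -0.01    0.94   -0.10   -0.10   -0.03   -0.07   -0.07]
  [ -0.02   -0.04    0.97   -0.05   -0.07   -0.07   -0.09]
  [ -0.03   -0.04   -0.09    0.95   -0.04   -0.05   -0.08]
  [ -0.06   -0.06   -0.08   -0.04    0.99   -0.11   -0.03]
  [ -0.01   -0.04   -0.11   -0.04   -0.06    0.95   -0.06]
  [ -0.04   -0.08   -0.04   -0.01   -0.03   -0.06    0.90]
Leontief inverse L = M⁻¹:
  [  1.1279    0.1441    0.0644    0.0508    0.0880    0.0832    0.1184]
  [  0.0309    1.0986    0.1495    0.1329    0.0619    0.1153    0.1244]
  [  0.0406    0.0752    1.0722    0.0752    0.0943    0.1095    0.1334]
  [  0.0507    0.0756    0.1297    1.0764    0.0673    0.0897    0.1267]
  [  0.0806    0.0961    0.1239    0.0692    1.0408    0.1486    0.0769]
  [  0.0289    0.0731    0.1494    0.0668    0.0865    1.0904    0.1044]
  [  0.0599    0.1163    0.0793    0.0361    0.0548    0.0975    1.1443]
Total output x = L · d:
  x_0 = 1.1279·8 + 0.1441·64 + 0.0644·59 + 0.0508·19 + 0.0880·56 + 0.0832·86 + 0.1184·22 = 37.6931
  x_1 = 0.0309·8 + 1.0986·64 + 0.1495·59 + 0.1329·19 + 0.0619·56 + 0.1153·86 + 0.1244·22 = 98.0180
  x_2 = 0.0406·8 + 0.0752·64 + 1.0722·59 + 0.0752·19 + 0.0943·56 + 0.1095·86 + 0.1334·22 = 87.4568
  x_3 = 0.0507·8 + 0.0756·64 + 0.1297·59 + 1.0764·19 + 0.0673·56 + 0.0897·86 + 0.1267·22 = 47.6188
  x_4 = 0.0806·8 + 0.0961·64 + 0.1239·59 + 0.0692·19 + 1.0408·56 + 0.1486·86 + 0.0769·22 = 88.1724
  x_5 = 0.0289·8 + 0.0731·64 + 0.1494·59 + 0.0668·19 + 0.0865·56 + 1.0904·86 + 0.1044·22 = 115.9030
  x_6 = 0.0599·8 + 0.1163·64 + 0.0793·59 + 0.0361·19 + 0.0548·56 + 0.0975·86 + 1.1443·22 = 49.9144

L[0,0] = 1.1279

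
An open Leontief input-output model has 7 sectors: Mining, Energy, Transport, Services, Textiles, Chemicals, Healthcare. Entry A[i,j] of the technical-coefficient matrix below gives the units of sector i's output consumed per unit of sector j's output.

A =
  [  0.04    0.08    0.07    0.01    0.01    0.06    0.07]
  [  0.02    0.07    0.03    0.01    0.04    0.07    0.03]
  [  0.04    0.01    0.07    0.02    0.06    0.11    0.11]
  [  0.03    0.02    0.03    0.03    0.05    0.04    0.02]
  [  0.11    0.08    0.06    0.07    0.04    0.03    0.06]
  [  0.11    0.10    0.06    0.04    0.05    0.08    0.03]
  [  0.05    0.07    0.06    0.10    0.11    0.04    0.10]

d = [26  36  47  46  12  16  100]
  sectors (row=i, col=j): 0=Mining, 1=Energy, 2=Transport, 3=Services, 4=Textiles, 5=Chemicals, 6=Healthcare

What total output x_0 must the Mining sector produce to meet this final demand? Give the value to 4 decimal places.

Form M = I − A:
  [  0.96   -0.08   -0.07   -0.01   -0.01   -0.06   -0.07]
  [ -0.02    0.93   -0.03   -0.01   -0.04   -0.07   -0.03]
  [ -0.04   -0.01    0.93   -0.02   -0.06   -0.11   -0.11]
  [ -0.03   -0.02   -0.03    0.97   -0.05   -0.04   -0.02]
  [ -0.11   -0.08   -0.06   -0.07    0.96   -0.03   -0.06]
  [ -0.11   -0.10   -0.06   -0.04   -0.05    0.92   -0.03]
  [ -0.05   -0.07   -0.06   -0.10   -0.11   -0.04    0.90]
Leontief inverse L = M⁻¹:
  [  1.0708    0.1160    0.1012    0.0323    0.0413    0.0981    0.1063]
  [  0.0474    1.1007    0.0539    0.0272    0.0626    0.0989    0.0550]
  [  0.0870    0.0580    1.1122    0.0545    0.1019    0.1556    0.1578]
  [  0.0527    0.0432    0.0501    1.0447    0.0679    0.0622    0.0415]
  [  0.1469    0.1241    0.0991    0.0962    1.0754    0.0746    0.1040]
  [  0.1524    0.1499    0.1015    0.0655    0.0849    1.1293    0.0740]
  [  0.0996    0.1226    0.1062    0.1383    0.1567    0.0897    1.1524]
Total output x = L · d:
  x_0 = 1.0708·26 + 0.1160·36 + 0.1012·47 + 0.0323·46 + 0.0413·12 + 0.0981·16 + 0.1063·100 = 50.9537
  x_1 = 0.0474·26 + 1.1007·36 + 0.0539·47 + 0.0272·46 + 0.0626·12 + 0.0989·16 + 0.0550·100 = 52.4808
  x_2 = 0.0870·26 + 0.0580·36 + 1.1122·47 + 0.0545·46 + 0.1019·12 + 0.1556·16 + 0.1578·100 = 78.6245
  x_3 = 0.0527·26 + 0.0432·36 + 0.0501·47 + 1.0447·46 + 0.0679·12 + 0.0622·16 + 0.0415·100 = 59.2928
  x_4 = 0.1469·26 + 0.1241·36 + 0.0991·47 + 0.0962·46 + 1.0754·12 + 0.0746·16 + 0.1040·100 = 41.8697
  x_5 = 0.1524·26 + 0.1499·36 + 0.1015·47 + 0.0655·46 + 0.0849·12 + 1.1293·16 + 0.0740·100 = 43.6337
  x_6 = 0.0996·26 + 0.1226·36 + 0.1062·47 + 0.1383·46 + 0.1567·12 + 0.0897·16 + 1.1524·100 = 136.9101

50.9537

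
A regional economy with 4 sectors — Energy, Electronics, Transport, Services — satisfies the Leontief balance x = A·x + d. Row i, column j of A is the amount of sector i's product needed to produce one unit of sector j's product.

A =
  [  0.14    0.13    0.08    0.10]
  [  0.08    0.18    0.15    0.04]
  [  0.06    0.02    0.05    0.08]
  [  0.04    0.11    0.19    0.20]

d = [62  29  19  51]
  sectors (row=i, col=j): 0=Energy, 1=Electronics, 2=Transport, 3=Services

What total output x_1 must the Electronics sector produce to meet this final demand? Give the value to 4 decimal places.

54.8142

Form M = I − A:
  [  0.86   -0.13   -0.08   -0.10]
  [ -0.08    0.82   -0.15   -0.04]
  [ -0.06   -0.02    0.95   -0.08]
  [ -0.04   -0.11   -0.19    0.80]
Leontief inverse L = M⁻¹:
  [  1.2034    0.2189    0.1716    0.1785]
  [  0.1383    1.2610    0.2314    0.1035]
  [  0.0873    0.0570    1.0936    0.1231]
  [  0.0999    0.1979    0.3001    1.3024]
Total output x = L · d:
  x_0 = 1.2034·62 + 0.2189·29 + 0.1716·19 + 0.1785·51 = 93.3277
  x_1 = 0.1383·62 + 1.2610·29 + 0.2314·19 + 0.1035·51 = 54.8142
  x_2 = 0.0873·62 + 0.0570·29 + 1.0936·19 + 0.1231·51 = 34.1270
  x_3 = 0.0999·62 + 0.1979·29 + 0.3001·19 + 1.3024·51 = 84.0585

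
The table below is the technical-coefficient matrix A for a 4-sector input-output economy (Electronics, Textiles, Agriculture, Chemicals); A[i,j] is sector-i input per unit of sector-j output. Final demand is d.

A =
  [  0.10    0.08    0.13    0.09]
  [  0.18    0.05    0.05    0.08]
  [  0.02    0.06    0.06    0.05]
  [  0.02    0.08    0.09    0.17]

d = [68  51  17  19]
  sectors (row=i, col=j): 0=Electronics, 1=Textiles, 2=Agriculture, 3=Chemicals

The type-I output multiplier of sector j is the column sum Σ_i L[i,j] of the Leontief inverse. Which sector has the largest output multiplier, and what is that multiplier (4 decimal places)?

Form M = I − A:
  [  0.90   -0.08   -0.13   -0.09]
  [ -0.18    0.95   -0.05   -0.08]
  [ -0.02   -0.06    0.94   -0.05]
  [ -0.02   -0.08   -0.09    0.83]
Leontief inverse L = M⁻¹:
  [  1.1423    0.1198    0.1783    0.1461]
  [  0.2231    1.0892    0.1018    0.1353]
  [  0.0414    0.0783    1.0811    0.0772]
  [  0.0535    0.1164    0.1313    1.2297]
Total output x = L · d:
  x_0 = 1.1423·68 + 0.1198·51 + 0.1783·17 + 0.1461·19 = 89.5911
  x_1 = 0.2231·68 + 1.0892·51 + 0.1018·17 + 0.1353·19 = 75.0238
  x_2 = 0.0414·68 + 0.0783·51 + 1.0811·17 + 0.0772·19 = 26.6509
  x_3 = 0.0535·68 + 0.1164·51 + 0.1313·17 + 1.2297·19 = 35.1715
Output multipliers (column sums of L):
  Electronics: 1.4603
  Textiles: 1.4036
  Agriculture: 1.4925
  Chemicals: 1.5884

Chemicals (1.5884)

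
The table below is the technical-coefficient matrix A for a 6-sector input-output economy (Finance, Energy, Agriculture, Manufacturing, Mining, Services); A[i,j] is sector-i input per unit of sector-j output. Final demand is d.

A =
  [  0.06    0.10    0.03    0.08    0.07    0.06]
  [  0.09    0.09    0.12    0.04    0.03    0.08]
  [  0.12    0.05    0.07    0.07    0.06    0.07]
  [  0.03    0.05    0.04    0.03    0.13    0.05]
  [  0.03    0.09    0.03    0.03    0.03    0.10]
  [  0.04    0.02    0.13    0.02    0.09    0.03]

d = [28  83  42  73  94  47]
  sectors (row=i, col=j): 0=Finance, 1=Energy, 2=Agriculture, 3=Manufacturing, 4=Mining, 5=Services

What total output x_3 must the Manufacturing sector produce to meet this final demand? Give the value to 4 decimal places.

108.0151

Form M = I − A:
  [  0.94   -0.10   -0.03   -0.08   -0.07   -0.06]
  [ -0.09    0.91   -0.12   -0.04   -0.03   -0.08]
  [ -0.12   -0.05    0.93   -0.07   -0.06   -0.07]
  [ -0.03   -0.05   -0.04    0.97   -0.13   -0.05]
  [ -0.03   -0.09   -0.03   -0.03    0.97   -0.10]
  [ -0.04   -0.02   -0.13   -0.02   -0.09    0.97]
Leontief inverse L = M⁻¹:
  [  1.0988    0.1443    0.0767    0.1077    0.1124    0.1025]
  [  0.1418    1.1388    0.1751    0.0763    0.0783    0.1273]
  [  0.1638    0.0984    1.1174    0.1039    0.1086    0.1154]
  [  0.0603    0.0864    0.0757    1.0517    0.1607    0.0871]
  [  0.0620    0.1216    0.0725    0.0509    1.0627    0.1313]
  [  0.0772    0.0557    0.1648    0.0464    0.1227    1.0672]
Total output x = L · d:
  x_0 = 1.0988·28 + 0.1443·83 + 0.0767·42 + 0.1077·73 + 0.1124·94 + 0.1025·47 = 69.2104
  x_1 = 0.1418·28 + 1.1388·83 + 0.1751·42 + 0.0763·73 + 0.0783·94 + 0.1273·47 = 124.7692
  x_2 = 0.1638·28 + 0.0984·83 + 1.1174·42 + 0.1039·73 + 0.1086·94 + 0.1154·47 = 82.9018
  x_3 = 0.0603·28 + 0.0864·83 + 0.0757·42 + 1.0517·73 + 0.1607·94 + 0.0871·47 = 108.0151
  x_4 = 0.0620·28 + 0.1216·83 + 0.0725·42 + 0.0509·73 + 1.0627·94 + 0.1313·47 = 124.6509
  x_5 = 0.0772·28 + 0.0557·83 + 0.1648·42 + 0.0464·73 + 0.1227·94 + 1.0672·47 = 78.7834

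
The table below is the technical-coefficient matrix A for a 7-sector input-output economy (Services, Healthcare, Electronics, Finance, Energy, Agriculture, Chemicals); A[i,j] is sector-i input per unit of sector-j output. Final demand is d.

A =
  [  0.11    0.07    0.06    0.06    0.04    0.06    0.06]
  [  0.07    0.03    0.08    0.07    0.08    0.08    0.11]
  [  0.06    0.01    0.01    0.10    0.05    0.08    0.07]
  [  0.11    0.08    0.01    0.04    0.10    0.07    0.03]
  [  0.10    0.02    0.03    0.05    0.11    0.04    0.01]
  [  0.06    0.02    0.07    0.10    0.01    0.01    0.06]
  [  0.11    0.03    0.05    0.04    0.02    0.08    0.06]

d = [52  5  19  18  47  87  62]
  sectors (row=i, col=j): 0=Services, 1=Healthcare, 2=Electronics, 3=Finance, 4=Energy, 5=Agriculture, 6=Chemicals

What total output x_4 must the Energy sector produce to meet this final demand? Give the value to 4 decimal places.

Form M = I − A:
  [  0.89   -0.07   -0.06   -0.06   -0.04   -0.06   -0.06]
  [ -0.07    0.97   -0.08   -0.07   -0.08   -0.08   -0.11]
  [ -0.06   -0.01    0.99   -0.10   -0.05   -0.08   -0.07]
  [ -0.11   -0.08   -0.01    0.96   -0.10   -0.07   -0.03]
  [ -0.10   -0.02   -0.03   -0.05    0.89   -0.04   -0.01]
  [ -0.06   -0.02   -0.07   -0.10   -0.01    0.99   -0.06]
  [ -0.11   -0.03   -0.05   -0.04   -0.02   -0.08    0.94]
Leontief inverse L = M⁻¹:
  [  1.1817    0.1027    0.0965    0.1114    0.0839    0.1075    0.1059]
  [  0.1497    1.0635    0.1174    0.1260    0.1281    0.1312    0.1565]
  [  0.1203    0.0382    1.0379    0.1392    0.0864    0.1158    0.1022]
  [  0.1791    0.1107    0.0467    1.0880    0.1457    0.1122    0.0713]
  [  0.1573    0.0456    0.0561    0.0882    1.1495    0.0736    0.0393]
  [  0.1131    0.0455    0.0918    0.1350    0.0433    1.0467    0.0910]
  [  0.1701    0.0575    0.0812    0.0841    0.0528    0.1184    1.0983]
Total output x = L · d:
  x_0 = 1.1817·52 + 0.1027·5 + 0.0965·19 + 0.1114·18 + 0.0839·47 + 0.1075·87 + 0.1059·62 = 85.6684
  x_1 = 0.1497·52 + 1.0635·5 + 0.1174·19 + 0.1260·18 + 0.1281·47 + 0.1312·87 + 0.1565·62 = 44.7395
  x_2 = 0.1203·52 + 0.0382·5 + 1.0379·19 + 0.1392·18 + 0.0864·47 + 0.1158·87 + 0.1022·62 = 49.1483
  x_3 = 0.1791·52 + 0.1107·5 + 0.0467·19 + 1.0880·18 + 0.1457·47 + 0.1122·87 + 0.0713·62 = 51.3652
  x_4 = 0.1573·52 + 0.0456·5 + 0.0561·19 + 0.0882·18 + 1.1495·47 + 0.0736·87 + 0.0393·62 = 73.9280
  x_5 = 0.1131·52 + 0.0455·5 + 0.0918·19 + 0.1350·18 + 0.0433·47 + 1.0467·87 + 0.0910·62 = 109.0250
  x_6 = 0.1701·52 + 0.0575·5 + 0.0812·19 + 0.0841·18 + 0.0528·47 + 0.1184·87 + 1.0983·62 = 93.0620

73.9280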